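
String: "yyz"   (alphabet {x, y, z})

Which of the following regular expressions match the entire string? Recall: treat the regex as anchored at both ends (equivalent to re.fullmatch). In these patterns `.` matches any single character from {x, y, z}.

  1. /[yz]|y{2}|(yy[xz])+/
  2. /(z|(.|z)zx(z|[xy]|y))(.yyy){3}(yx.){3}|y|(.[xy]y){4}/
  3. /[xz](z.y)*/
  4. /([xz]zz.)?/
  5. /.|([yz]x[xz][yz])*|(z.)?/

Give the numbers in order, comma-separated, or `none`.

1

1 → match
2 → no match
3 → no match
4 → no match
5 → no match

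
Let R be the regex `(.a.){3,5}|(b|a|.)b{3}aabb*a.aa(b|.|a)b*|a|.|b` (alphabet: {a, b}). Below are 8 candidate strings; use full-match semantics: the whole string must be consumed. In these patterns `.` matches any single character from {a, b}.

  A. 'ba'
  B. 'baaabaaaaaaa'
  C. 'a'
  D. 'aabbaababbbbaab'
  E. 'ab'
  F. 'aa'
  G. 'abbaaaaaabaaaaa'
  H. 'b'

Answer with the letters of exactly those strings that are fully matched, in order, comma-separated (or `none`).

A → no match
B → no match
C → match
D → no match
E → no match
F → no match
G → no match
H → match

C, H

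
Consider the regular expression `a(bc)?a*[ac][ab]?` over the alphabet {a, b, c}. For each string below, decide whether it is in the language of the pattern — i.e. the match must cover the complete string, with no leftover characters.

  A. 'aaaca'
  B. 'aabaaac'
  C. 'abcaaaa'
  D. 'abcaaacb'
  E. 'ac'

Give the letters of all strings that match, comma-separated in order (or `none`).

A → match
B → no match
C → match
D → match
E → match

A, C, D, E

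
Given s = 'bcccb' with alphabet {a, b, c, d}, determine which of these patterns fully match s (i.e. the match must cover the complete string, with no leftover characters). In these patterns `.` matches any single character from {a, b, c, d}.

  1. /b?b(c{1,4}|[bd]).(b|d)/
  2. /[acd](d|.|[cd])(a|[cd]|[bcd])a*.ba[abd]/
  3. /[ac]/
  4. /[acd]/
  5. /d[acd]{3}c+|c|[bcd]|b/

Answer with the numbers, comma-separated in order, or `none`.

1

1 → match
2 → no match
3 → no match
4 → no match
5 → no match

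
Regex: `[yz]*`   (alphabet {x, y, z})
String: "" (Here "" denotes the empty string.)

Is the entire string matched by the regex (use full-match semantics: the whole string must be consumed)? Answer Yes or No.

Yes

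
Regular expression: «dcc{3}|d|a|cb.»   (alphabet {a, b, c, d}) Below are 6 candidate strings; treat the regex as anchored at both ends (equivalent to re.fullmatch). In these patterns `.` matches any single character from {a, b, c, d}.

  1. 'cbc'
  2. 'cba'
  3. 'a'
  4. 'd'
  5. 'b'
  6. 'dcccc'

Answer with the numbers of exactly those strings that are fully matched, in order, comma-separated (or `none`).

1 → match
2 → match
3 → match
4 → match
5 → no match
6 → match

1, 2, 3, 4, 6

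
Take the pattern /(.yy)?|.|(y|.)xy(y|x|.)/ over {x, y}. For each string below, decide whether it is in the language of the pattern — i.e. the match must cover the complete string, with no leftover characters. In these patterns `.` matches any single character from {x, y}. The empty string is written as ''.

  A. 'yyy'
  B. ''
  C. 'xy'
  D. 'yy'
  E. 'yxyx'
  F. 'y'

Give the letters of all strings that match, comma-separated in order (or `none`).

A → match
B → match
C → no match
D → no match
E → match
F → match

A, B, E, F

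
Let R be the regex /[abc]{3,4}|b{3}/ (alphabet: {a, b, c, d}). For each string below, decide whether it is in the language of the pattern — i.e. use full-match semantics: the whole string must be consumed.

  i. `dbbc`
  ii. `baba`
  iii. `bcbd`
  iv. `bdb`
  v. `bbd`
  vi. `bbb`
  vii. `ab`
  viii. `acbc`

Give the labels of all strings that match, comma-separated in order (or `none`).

ii, vi, viii

i → no match
ii → match
iii → no match
iv → no match
v → no match
vi → match
vii → no match
viii → match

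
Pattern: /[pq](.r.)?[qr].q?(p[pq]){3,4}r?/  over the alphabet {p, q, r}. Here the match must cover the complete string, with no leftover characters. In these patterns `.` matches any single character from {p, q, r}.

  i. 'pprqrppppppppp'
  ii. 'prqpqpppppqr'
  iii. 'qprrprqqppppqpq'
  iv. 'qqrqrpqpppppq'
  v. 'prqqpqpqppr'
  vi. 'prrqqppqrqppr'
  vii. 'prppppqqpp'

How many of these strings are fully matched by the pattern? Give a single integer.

i → match
ii → match
iii → no match
iv → match
v → match
vi → no match
vii → no match
Total matched: 4

4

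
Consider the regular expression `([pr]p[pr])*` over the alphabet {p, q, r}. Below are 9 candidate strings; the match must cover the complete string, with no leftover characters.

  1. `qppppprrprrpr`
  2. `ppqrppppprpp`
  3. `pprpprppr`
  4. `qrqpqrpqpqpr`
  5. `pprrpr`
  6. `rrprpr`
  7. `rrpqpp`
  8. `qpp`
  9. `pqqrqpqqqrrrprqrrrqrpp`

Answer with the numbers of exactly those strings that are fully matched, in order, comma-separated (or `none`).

3, 5

1 → no match
2 → no match
3 → match
4 → no match
5 → match
6 → no match
7 → no match
8 → no match
9 → no match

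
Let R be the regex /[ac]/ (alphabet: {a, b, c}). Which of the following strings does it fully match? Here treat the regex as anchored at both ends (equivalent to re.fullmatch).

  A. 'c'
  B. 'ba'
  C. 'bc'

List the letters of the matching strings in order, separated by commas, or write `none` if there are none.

A

A → match
B → no match
C → no match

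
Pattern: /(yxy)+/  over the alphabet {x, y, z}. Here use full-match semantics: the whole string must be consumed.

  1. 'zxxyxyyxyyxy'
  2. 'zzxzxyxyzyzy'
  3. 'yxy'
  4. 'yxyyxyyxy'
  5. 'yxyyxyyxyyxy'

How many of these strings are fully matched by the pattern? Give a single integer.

3

1 → no match — must start with 'yxy'
2 → no match — must start with 'yxy'
3 → match
4 → match
5 → match
Total matched: 3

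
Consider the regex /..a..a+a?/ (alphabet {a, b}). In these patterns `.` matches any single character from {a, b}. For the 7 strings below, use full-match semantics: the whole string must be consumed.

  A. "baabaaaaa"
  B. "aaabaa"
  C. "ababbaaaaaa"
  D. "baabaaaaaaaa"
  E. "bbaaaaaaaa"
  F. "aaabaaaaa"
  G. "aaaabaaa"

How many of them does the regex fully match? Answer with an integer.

7

A → match
B → match
C → match
D → match
E → match
F → match
G → match
Total matched: 7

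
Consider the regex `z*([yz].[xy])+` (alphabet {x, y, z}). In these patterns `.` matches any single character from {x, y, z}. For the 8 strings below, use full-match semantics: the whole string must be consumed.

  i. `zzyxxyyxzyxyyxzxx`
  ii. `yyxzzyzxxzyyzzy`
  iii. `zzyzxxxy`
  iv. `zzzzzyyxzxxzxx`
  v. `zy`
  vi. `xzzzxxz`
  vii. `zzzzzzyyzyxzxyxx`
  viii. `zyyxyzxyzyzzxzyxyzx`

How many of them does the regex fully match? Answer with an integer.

4

i → match
ii → match
iii → no match
iv → match
v → no match
vi → no match
vii → no match
viii → match
Total matched: 4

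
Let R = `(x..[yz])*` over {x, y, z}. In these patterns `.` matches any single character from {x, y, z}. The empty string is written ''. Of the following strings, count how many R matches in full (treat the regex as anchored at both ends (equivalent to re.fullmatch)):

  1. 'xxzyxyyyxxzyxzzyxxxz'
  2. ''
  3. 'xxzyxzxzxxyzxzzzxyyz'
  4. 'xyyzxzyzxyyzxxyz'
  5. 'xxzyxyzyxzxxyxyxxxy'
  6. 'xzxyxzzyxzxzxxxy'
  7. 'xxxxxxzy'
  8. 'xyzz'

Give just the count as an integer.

6

1 → match
2 → match
3 → match
4 → match
5 → no match
6 → match
7 → no match
8 → match
Total matched: 6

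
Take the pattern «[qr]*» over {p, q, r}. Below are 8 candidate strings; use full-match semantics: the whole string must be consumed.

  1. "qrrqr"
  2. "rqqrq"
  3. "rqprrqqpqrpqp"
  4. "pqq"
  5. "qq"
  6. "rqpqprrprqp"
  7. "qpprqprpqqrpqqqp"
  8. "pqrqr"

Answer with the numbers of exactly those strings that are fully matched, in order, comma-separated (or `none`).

1 → match
2 → match
3 → no match
4 → no match
5 → match
6 → no match
7 → no match
8 → no match

1, 2, 5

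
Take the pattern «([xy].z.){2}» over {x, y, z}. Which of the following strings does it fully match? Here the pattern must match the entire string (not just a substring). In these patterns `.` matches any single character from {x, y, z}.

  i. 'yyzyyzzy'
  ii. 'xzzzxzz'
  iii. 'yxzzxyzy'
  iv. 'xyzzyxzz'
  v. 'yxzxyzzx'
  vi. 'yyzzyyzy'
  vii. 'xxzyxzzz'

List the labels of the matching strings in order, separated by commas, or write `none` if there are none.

i → match
ii → no match
iii → match
iv → match
v → match
vi → match
vii → match

i, iii, iv, v, vi, vii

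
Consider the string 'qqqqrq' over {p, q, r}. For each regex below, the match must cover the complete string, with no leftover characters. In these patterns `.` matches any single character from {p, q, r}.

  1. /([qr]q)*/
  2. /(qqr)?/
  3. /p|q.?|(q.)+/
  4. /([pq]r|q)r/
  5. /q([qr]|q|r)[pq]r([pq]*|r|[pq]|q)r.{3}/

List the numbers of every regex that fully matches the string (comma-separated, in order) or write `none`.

1

1 → match
2 → no match
3 → no match
4 → no match — must end with 'r'
5 → no match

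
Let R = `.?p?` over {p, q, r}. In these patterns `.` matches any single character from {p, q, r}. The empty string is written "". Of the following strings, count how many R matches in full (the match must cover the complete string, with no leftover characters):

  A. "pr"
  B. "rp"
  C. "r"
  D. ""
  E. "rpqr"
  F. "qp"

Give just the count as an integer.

A → no match
B → match
C → match
D → match
E → no match
F → match
Total matched: 4

4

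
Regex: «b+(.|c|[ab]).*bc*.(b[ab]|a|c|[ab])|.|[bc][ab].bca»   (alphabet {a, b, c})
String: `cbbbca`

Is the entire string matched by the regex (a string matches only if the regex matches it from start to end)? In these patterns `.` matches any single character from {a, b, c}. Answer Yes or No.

Yes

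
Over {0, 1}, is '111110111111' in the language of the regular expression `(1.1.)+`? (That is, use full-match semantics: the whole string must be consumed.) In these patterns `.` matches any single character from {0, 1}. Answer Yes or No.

Yes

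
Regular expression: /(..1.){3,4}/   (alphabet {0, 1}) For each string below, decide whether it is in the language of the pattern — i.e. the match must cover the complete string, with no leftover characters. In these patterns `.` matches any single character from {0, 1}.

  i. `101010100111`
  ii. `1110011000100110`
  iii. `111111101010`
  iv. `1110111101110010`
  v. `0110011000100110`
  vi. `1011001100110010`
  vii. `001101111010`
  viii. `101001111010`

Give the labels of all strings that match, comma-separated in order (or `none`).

i, ii, iii, iv, v, vi, vii, viii

i → match
ii → match
iii → match
iv → match
v → match
vi → match
vii → match
viii → match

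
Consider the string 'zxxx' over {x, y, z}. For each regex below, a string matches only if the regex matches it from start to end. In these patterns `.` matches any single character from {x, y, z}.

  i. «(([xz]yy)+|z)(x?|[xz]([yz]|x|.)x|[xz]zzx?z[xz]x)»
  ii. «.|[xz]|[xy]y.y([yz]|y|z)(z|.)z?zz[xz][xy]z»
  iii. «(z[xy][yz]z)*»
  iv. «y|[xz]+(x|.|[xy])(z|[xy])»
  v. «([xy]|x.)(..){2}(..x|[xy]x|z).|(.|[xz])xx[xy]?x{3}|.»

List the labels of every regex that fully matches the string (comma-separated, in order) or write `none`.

i, iv

i → match
ii → no match
iii → no match
iv → match
v → no match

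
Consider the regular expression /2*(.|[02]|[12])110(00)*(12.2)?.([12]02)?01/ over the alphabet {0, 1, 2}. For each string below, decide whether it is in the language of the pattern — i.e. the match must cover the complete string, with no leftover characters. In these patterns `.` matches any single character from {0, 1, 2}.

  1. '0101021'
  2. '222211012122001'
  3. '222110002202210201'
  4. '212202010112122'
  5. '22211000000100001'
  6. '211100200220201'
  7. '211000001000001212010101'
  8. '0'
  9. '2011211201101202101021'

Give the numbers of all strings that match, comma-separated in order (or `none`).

none

1 → no match — must end with '01'
2 → no match
3 → no match
4 → no match — must end with '01'
5 → no match
6 → no match
7 → no match
8 → no match — must end with '01'
9 → no match — must end with '01'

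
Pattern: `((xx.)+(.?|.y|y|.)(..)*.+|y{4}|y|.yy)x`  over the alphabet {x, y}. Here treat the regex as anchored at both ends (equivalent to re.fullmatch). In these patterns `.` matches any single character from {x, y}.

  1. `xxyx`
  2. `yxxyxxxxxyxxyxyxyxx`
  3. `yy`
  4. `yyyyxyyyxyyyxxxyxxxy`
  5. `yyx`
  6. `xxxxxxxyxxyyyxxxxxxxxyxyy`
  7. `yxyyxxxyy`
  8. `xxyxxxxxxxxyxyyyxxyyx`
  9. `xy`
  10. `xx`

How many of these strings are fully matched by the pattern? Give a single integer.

1 → no match
2 → no match
3 → no match — must end with `x`
4 → no match — must end with `x`
5 → no match
6 → no match — must end with `x`
7 → no match — must end with `x`
8 → match
9 → no match — must end with `x`
10 → no match
Total matched: 1

1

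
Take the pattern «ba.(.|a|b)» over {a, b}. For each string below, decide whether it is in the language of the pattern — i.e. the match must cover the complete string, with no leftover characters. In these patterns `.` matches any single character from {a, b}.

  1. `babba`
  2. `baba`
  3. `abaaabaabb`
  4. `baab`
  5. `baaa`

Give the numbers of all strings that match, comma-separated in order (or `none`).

1 → no match
2 → match
3 → no match — must start with `ba`
4 → match
5 → match

2, 4, 5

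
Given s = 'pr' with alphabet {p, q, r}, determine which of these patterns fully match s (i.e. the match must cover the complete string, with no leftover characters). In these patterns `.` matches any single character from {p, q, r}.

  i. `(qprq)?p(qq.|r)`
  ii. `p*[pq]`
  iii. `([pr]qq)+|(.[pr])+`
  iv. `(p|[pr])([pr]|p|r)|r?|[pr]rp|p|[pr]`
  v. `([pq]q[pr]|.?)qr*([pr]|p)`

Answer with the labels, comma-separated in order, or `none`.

i, iii, iv

i → match
ii → no match
iii → match
iv → match
v → no match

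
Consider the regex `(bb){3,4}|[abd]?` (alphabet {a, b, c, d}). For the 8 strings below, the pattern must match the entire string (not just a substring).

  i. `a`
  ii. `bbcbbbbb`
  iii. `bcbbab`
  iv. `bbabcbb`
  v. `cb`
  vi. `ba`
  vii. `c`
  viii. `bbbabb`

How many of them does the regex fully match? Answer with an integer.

i. `a` → match
ii. `bbcbbbbb` → no match
iii. `bcbbab` → no match
iv. `bbabcbb` → no match
v. `cb` → no match
vi. `ba` → no match
vii. `c` → no match
viii. `bbbabb` → no match
Total matched: 1

1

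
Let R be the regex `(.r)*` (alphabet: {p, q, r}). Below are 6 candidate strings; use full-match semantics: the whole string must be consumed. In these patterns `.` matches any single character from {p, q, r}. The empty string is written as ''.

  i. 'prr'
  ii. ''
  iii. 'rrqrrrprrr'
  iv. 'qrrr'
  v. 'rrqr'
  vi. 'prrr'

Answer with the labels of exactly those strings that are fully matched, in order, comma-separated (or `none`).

i → no match
ii → match
iii → match
iv → match
v → match
vi → match

ii, iii, iv, v, vi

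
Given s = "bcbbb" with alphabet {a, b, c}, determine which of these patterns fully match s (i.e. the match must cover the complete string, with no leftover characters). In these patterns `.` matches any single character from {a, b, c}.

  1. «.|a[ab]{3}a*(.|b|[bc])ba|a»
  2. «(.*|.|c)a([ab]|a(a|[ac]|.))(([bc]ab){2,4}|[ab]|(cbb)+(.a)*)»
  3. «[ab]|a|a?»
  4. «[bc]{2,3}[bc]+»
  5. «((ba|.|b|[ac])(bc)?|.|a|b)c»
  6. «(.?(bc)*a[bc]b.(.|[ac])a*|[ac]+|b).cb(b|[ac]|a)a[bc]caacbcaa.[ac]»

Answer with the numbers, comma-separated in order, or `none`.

1 → no match
2 → no match
3 → no match
4 → match
5 → no match — must end with "c"
6 → no match

4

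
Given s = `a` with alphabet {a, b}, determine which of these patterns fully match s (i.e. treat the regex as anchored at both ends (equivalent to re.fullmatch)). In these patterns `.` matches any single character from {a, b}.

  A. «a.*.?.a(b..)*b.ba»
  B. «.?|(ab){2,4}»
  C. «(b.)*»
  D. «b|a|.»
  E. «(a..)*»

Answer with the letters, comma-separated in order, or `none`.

A → no match — must end with `ba`
B → match
C → no match
D → match
E → no match

B, D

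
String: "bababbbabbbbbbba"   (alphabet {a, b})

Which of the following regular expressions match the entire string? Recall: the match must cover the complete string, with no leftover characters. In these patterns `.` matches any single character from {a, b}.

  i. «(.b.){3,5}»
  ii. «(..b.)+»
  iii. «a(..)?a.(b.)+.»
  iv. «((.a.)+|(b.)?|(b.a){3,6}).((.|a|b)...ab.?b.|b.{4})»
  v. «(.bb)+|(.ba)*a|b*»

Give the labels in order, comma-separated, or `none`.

ii

i → no match
ii → match
iii → no match — must start with "a"
iv → no match
v → no match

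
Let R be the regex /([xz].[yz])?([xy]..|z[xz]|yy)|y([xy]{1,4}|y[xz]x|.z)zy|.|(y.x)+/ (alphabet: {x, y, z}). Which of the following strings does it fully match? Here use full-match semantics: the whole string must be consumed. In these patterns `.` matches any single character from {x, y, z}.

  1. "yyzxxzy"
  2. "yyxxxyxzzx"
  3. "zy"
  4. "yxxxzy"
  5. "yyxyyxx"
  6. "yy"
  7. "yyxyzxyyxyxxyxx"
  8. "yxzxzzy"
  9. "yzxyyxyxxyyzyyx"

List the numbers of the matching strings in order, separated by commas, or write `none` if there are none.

1. "yyzxxzy" → no match
2. "yyxxxyxzzx" → no match
3. "zy" → no match
4. "yxxxzy" → match
5. "yyxyyxx" → no match
6. "yy" → match
7 → match
8. "yxzxzzy" → no match
9 → no match

4, 6, 7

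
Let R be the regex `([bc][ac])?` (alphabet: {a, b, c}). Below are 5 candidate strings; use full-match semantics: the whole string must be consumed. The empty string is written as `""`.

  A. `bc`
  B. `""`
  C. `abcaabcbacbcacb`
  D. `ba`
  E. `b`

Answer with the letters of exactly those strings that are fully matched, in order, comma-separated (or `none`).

A, B, D

A. `bc` → match
B. `""` → match
C → no match
D. `ba` → match
E. `b` → no match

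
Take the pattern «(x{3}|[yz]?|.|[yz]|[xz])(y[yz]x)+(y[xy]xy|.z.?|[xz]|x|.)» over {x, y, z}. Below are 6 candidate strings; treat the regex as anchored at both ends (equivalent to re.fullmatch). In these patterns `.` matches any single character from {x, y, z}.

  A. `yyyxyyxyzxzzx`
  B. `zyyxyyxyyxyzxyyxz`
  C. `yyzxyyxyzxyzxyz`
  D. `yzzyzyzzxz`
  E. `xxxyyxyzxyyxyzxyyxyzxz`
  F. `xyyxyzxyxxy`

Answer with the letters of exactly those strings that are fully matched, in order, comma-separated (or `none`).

A, B, C, E, F

A → match
B → match
C → match
D → no match
E → match
F → match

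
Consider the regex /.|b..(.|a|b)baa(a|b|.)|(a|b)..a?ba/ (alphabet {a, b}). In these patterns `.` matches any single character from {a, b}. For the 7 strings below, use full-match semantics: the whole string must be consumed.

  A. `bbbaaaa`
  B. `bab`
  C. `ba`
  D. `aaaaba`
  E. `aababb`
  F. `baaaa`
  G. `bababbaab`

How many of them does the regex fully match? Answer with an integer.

A → no match
B → no match
C → no match
D → match
E → no match
F → no match
G → no match
Total matched: 1

1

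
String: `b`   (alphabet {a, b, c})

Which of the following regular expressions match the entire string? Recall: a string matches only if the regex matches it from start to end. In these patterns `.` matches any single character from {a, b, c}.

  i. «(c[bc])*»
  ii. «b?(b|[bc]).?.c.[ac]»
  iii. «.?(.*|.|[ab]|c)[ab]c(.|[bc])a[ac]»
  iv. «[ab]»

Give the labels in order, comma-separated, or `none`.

iv

i → no match
ii → no match
iii → no match
iv → match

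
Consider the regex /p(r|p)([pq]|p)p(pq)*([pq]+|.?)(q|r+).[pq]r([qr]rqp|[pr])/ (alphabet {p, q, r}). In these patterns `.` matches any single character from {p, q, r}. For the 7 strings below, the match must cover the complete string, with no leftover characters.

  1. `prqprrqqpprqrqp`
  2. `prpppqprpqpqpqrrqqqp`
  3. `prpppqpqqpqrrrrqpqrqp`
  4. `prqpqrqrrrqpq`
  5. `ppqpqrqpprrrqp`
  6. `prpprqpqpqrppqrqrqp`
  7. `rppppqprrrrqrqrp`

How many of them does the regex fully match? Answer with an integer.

0

1 → no match
2 → no match
3 → no match
4 → no match
5 → no match
6 → no match
7 → no match — must start with `p`
Total matched: 0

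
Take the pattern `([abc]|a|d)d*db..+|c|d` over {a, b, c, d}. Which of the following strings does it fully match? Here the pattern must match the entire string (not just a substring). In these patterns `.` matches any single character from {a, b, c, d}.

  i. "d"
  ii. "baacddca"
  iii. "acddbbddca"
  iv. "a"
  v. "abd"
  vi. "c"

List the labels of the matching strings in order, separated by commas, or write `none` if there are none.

i → match
ii → no match
iii → no match
iv → no match
v → no match
vi → match

i, vi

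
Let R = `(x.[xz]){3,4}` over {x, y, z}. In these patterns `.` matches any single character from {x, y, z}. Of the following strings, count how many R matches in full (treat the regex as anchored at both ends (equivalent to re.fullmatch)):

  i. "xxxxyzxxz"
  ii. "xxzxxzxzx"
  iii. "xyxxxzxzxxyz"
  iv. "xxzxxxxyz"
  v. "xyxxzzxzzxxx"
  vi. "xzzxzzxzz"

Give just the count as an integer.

i → match
ii → match
iii → match
iv → match
v → match
vi → match
Total matched: 6

6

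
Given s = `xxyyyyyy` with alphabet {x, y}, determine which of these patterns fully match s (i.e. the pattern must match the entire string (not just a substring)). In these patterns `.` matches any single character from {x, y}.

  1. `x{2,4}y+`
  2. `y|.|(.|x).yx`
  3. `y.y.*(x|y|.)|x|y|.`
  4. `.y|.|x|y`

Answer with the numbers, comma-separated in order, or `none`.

1 → match
2 → no match
3 → no match
4 → no match

1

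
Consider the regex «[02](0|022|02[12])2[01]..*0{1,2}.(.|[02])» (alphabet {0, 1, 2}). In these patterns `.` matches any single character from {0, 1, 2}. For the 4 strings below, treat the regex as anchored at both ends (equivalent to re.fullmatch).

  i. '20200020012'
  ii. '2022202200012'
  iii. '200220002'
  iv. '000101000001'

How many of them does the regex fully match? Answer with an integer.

i. '20200020012' → match
ii → match
iii. '200220002' → no match
iv. '000101000001' → no match
Total matched: 2

2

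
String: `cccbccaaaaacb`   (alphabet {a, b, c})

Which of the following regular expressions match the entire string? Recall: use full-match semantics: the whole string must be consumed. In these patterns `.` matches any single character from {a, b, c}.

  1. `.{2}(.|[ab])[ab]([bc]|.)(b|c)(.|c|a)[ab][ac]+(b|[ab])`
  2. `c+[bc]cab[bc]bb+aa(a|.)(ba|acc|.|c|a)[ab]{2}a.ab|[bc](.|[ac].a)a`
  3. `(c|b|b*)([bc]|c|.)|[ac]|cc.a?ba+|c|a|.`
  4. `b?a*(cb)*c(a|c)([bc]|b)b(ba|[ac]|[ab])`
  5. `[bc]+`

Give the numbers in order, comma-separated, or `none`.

1 → match
2 → no match
3 → no match
4 → no match
5 → no match

1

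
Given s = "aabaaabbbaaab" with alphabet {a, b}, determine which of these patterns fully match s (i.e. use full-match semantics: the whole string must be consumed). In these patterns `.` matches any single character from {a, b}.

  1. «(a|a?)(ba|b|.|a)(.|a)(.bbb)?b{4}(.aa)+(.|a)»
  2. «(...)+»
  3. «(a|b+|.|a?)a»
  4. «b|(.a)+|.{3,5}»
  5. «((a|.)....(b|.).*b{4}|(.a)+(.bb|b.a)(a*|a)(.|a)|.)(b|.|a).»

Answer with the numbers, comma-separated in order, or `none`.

1 → no match
2 → no match
3 → no match — must end with "a"
4 → no match
5 → match

5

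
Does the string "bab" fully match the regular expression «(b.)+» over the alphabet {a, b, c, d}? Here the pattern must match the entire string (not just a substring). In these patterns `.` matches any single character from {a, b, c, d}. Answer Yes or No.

No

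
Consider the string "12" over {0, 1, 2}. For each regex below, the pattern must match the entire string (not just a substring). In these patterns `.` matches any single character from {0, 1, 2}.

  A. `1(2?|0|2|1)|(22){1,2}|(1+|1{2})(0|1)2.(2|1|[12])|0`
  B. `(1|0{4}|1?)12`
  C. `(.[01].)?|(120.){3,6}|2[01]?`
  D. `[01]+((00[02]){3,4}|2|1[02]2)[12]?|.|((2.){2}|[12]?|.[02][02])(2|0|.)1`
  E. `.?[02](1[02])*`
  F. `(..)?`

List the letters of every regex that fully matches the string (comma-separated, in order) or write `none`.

A, B, D, E, F

A → match
B → match
C → no match
D → match
E → match
F → match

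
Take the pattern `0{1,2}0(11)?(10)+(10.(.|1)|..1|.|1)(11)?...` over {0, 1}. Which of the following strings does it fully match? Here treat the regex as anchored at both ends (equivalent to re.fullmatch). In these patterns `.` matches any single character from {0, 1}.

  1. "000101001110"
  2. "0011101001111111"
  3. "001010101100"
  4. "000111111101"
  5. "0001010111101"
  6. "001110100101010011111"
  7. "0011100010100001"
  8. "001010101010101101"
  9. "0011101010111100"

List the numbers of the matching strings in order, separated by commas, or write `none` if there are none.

1, 2, 3, 5, 8, 9

1 → match
2 → match
3 → match
4 → no match
5 → match
6 → no match
7 → no match
8 → match
9 → match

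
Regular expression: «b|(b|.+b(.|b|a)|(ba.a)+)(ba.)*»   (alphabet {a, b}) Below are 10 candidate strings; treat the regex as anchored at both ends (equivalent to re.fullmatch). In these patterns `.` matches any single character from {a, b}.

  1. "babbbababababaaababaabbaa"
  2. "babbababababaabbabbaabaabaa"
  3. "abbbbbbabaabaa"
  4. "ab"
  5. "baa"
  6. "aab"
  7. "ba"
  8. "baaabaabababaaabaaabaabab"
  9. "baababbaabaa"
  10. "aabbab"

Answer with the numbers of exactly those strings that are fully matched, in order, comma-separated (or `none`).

3

1 → no match
2 → no match
3 → match
4 → no match
5 → no match
6 → no match
7 → no match
8 → no match
9 → no match
10 → no match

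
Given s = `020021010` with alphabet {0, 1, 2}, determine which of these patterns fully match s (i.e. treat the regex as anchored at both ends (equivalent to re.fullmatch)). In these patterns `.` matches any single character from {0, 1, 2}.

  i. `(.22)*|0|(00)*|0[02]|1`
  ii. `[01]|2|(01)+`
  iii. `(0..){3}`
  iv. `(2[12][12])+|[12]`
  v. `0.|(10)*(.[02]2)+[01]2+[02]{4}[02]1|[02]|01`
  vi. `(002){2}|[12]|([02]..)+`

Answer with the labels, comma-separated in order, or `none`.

iii, vi

i → no match
ii → no match
iii → match
iv → no match
v → no match
vi → match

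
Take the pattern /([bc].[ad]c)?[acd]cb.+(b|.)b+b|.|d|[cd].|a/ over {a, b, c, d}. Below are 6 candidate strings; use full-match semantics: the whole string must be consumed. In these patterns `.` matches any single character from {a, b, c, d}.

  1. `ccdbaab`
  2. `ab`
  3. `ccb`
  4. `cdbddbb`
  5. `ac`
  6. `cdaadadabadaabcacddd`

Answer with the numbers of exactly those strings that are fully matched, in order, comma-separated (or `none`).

none

1 → no match
2 → no match
3 → no match
4 → no match
5 → no match
6 → no match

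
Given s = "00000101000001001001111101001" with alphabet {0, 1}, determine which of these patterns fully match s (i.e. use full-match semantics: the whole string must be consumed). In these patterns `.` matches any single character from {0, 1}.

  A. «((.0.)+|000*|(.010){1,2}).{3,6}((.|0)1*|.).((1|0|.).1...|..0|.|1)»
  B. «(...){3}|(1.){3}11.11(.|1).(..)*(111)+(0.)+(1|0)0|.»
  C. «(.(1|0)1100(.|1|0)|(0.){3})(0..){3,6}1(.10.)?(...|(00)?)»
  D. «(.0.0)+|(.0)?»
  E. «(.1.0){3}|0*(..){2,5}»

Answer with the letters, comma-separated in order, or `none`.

A → no match
B → no match
C → match
D → no match
E → no match

C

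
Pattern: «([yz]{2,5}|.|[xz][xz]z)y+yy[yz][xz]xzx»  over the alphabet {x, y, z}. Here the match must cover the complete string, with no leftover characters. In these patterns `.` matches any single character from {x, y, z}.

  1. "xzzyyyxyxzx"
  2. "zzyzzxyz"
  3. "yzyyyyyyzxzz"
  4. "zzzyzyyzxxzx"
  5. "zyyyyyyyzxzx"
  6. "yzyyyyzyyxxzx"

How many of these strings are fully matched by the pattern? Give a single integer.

1. "xzzyyyxyxzx" → no match
2. "zzyzzxyz" → no match — must end with "xzx"
3. "yzyyyyyyzxzz" → no match — must end with "xzx"
4. "zzzyzyyzxxzx" → no match
5. "zyyyyyyyzxzx" → match
6 → no match
Total matched: 1

1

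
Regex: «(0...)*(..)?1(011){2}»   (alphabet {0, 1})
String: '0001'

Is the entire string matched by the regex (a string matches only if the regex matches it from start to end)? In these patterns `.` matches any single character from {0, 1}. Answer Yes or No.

No

Every match must end with '011', but '0001' does not.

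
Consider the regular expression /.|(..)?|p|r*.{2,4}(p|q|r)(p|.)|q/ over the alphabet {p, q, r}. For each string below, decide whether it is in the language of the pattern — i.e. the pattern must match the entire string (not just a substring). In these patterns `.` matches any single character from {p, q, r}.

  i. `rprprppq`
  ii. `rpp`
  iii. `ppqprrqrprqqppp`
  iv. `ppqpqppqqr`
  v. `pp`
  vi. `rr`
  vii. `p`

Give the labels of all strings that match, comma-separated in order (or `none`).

i → no match
ii → no match
iii → no match
iv → no match
v → match
vi → match
vii → match

v, vi, vii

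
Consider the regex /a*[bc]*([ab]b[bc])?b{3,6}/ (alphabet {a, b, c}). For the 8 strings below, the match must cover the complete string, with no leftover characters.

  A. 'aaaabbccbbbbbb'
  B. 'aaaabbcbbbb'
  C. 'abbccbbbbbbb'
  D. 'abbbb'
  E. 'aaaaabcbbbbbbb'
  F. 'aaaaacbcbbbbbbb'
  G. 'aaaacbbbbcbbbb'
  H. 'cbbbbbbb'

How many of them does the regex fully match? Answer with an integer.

8

A → match
B → match
C → match
D → match
E → match
F → match
G → match
H → match
Total matched: 8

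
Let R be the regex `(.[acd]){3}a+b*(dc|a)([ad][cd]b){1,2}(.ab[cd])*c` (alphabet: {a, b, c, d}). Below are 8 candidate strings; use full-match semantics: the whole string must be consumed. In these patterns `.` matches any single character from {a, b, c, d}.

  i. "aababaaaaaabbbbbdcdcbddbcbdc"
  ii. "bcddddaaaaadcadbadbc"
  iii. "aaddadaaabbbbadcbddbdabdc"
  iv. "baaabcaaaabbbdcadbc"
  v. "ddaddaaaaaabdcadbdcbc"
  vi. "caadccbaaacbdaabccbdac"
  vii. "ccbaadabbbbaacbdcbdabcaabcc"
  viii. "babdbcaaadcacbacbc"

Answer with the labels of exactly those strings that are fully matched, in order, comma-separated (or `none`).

i → no match
ii → match
iii → match
iv → match
v → match
vi → no match
vii → match
viii → match

ii, iii, iv, v, vii, viii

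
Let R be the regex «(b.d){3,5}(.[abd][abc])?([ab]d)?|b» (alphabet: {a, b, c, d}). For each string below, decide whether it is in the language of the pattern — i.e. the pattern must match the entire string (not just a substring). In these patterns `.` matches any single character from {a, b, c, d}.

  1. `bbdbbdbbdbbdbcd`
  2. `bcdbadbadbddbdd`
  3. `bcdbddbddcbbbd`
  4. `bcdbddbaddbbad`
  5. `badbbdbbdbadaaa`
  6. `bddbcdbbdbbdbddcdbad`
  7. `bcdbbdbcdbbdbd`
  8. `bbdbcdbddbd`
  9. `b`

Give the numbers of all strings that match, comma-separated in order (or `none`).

1, 2, 3, 4, 5, 6, 7, 8, 9

1 → match
2 → match
3 → match
4 → match
5 → match
6 → match
7 → match
8 → match
9 → match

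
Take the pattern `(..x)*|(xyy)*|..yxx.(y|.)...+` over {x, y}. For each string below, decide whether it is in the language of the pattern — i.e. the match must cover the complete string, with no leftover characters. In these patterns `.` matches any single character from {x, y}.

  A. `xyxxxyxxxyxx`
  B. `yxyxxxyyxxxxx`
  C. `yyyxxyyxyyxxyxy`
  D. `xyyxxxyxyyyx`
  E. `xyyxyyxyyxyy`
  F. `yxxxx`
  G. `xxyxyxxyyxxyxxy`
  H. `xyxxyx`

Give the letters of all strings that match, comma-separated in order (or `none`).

B, C, D, E, H

A. `xyxxxyxxxyxx` → no match
B → match
C → match
D. `xyyxxxyxyyyx` → match
E. `xyyxyyxyyxyy` → match
F. `yxxxx` → no match
G → no match
H. `xyxxyx` → match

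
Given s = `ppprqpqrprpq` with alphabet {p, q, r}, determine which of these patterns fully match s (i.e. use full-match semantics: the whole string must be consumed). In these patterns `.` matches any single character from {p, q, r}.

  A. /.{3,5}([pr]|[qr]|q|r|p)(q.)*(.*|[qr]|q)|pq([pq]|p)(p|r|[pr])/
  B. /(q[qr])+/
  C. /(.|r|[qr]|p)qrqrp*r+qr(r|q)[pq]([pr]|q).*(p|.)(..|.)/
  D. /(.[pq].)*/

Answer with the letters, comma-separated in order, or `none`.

A → match
B → no match — must start with `q`
C → no match
D → no match

A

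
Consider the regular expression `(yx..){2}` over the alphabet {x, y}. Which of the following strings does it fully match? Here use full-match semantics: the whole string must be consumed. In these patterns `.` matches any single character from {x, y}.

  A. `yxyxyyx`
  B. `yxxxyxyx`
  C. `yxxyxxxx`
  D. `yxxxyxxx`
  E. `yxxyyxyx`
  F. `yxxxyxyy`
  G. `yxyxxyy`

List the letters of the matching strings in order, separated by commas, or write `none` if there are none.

B, D, E, F

A → no match
B → match
C → no match
D → match
E → match
F → match
G → no match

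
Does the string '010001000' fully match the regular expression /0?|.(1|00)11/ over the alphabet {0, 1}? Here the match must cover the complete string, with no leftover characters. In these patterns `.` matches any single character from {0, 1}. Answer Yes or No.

No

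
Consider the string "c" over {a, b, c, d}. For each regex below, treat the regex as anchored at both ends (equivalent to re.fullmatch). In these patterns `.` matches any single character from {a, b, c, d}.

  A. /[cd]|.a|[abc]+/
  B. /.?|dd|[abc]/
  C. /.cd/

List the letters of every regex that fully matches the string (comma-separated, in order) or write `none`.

A, B

A → match
B → match
C → no match — must end with "cd"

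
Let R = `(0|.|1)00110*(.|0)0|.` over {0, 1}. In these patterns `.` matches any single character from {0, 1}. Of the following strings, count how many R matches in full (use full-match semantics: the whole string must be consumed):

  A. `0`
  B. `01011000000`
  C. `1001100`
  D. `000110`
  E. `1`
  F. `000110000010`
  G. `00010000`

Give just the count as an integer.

4

A → match
B → no match
C → match
D → no match
E → match
F → match
G → no match
Total matched: 4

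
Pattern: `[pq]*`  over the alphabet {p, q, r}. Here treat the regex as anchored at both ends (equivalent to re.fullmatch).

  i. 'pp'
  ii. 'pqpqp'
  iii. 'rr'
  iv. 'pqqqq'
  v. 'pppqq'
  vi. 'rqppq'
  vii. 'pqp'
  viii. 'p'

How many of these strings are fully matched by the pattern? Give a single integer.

i → match
ii → match
iii → no match
iv → match
v → match
vi → no match
vii → match
viii → match
Total matched: 6

6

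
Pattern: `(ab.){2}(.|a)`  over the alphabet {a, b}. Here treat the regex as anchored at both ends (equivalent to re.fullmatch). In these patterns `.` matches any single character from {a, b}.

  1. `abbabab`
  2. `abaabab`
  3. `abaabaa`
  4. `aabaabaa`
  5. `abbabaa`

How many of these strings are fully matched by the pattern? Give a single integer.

4

1 → match
2 → match
3 → match
4 → no match — must start with `ab`
5 → match
Total matched: 4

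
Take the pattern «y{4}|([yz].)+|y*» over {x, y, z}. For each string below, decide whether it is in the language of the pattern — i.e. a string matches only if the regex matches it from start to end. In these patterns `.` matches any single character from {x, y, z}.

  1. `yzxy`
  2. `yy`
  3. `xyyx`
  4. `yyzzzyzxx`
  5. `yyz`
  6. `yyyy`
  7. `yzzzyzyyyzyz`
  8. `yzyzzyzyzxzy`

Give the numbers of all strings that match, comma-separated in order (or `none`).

1 → no match
2 → match
3 → no match
4 → no match
5 → no match
6 → match
7 → match
8 → match

2, 6, 7, 8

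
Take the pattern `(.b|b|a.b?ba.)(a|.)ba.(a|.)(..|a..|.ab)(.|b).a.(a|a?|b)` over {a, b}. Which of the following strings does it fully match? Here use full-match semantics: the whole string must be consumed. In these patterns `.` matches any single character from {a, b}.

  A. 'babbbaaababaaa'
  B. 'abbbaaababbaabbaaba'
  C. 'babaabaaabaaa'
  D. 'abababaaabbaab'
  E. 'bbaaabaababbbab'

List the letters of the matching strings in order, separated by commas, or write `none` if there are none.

B, C, D

A → no match
B → match
C → match
D → match
E → no match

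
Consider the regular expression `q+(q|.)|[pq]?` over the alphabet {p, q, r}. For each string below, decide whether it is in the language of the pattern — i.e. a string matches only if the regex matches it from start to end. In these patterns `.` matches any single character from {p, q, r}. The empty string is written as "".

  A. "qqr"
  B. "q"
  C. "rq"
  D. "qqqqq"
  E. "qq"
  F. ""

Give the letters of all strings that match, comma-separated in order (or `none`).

A → match
B → match
C → no match
D → match
E → match
F → match

A, B, D, E, F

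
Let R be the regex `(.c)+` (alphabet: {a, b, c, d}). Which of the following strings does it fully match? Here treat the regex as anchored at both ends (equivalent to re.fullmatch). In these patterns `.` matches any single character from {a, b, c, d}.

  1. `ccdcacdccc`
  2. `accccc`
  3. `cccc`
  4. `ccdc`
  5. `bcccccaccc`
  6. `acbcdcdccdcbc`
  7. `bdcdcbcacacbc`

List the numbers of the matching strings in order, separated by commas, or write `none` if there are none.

1, 2, 3, 4, 5

1 → match
2 → match
3 → match
4 → match
5 → match
6 → no match
7 → no match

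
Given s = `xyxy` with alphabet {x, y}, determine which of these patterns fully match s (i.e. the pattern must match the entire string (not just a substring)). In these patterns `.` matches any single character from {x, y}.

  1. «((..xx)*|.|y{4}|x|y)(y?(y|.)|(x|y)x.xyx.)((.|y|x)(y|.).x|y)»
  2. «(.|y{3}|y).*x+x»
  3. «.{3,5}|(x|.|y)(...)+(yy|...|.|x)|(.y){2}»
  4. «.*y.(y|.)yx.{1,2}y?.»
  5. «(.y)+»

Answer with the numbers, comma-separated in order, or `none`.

1, 3, 5

1 → match
2 → no match — must end with `xx`
3 → match
4 → no match
5 → match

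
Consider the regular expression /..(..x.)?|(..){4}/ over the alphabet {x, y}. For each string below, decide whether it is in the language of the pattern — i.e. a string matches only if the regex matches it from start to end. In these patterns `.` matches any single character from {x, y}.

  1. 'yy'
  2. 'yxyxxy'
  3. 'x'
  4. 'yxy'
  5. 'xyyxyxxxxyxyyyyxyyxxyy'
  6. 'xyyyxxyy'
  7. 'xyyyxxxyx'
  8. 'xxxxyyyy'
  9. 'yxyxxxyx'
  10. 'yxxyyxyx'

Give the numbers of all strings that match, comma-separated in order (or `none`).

1, 2, 6, 8, 9, 10

1 → match
2 → match
3 → no match
4 → no match
5 → no match
6 → match
7 → no match
8 → match
9 → match
10 → match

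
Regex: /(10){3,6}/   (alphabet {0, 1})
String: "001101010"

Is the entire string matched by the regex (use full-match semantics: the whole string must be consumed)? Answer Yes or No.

No

Every match must start with "10", but "001101010" does not.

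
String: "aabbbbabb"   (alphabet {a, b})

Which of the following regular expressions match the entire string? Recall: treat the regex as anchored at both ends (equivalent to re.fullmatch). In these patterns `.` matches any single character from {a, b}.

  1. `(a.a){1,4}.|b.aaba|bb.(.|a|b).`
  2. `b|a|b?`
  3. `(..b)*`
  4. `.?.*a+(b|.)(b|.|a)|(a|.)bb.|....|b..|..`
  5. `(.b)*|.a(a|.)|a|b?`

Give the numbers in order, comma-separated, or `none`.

3, 4

1 → no match
2 → no match
3 → match
4 → match
5 → no match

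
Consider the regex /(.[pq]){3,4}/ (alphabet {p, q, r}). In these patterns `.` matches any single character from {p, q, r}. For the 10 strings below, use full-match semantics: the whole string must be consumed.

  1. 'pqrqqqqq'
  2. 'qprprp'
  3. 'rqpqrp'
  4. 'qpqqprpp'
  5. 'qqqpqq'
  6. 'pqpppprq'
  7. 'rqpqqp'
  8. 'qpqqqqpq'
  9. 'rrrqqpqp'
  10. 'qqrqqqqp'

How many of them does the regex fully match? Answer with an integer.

1 → match
2 → match
3 → match
4 → no match
5 → match
6 → match
7 → match
8 → match
9 → no match
10 → match
Total matched: 8

8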